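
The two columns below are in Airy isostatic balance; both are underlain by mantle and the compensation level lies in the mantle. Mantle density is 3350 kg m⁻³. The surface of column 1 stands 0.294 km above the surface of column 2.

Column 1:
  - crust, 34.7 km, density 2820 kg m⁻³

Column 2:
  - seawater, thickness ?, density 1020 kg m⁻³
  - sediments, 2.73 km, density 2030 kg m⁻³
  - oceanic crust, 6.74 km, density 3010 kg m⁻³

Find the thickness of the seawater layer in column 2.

Take the compensation level at the base of the deeper column (depth z_c below the surface of column 1) and equate Σ ρ_i t_i down to z_c; mantle fills any gap and the z_c terms cancel.
Column 1: 34.7×2820 + (z_c − 34.7)×3350
Column 2: 0.294×0 + x×1020 + 2.73×2030 + 6.74×3010 + (z_c − 0.294 − 9.47 − x)×3350
The z_c×3350 term appears on both sides and cancels. Collect the known terms of each column as K = Σ(ρt)_known − 3350 × (depth of known layers): K_1 = 97854 − 3350×34.7 = −18391; K_2 = 25829.3 − 3350×(0.294 + 9.47) = −6880.1.
Balance: K_1 = K_2 − x×(3350 − 1020), so x = (K_2 − K_1)/(3350 − 1020) = 11510.9/2330 = 4.94 km.

4.94 km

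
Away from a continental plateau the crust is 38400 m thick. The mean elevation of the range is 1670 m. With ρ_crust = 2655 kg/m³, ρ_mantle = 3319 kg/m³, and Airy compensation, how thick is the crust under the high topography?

46700 m

Root depth r = h ρ_c / (ρ_m − ρ_c) = 1670 m × 2655 / 664 = 6677 m.
Total thickness = T + h + r = 38400 m + 1670 m + 6677 m = 46700 m.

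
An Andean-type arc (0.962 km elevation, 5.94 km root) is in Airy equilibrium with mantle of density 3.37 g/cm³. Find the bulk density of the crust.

2.9 g/cm³

ρ_c h = (ρ_m − ρ_c) r → ρ_c (h + r) = ρ_m r → ρ_c = ρ_m r / (h + r).
ρ_c = 3.37 × 5.94 km / (0.962 km + 5.94 km) = 2.9 g/cm³.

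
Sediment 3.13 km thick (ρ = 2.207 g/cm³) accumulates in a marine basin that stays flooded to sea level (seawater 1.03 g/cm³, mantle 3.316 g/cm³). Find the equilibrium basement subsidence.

1.61 km

Submarine loading: the sediment displaces seawater, and the subsidence is in turn flooded, so s (ρ_m − ρ_w) = t (ρ_sed − ρ_w).
s = 3.13 km × (2.207 − 1.03) / (3.316 − 1.03) = 1.61 km.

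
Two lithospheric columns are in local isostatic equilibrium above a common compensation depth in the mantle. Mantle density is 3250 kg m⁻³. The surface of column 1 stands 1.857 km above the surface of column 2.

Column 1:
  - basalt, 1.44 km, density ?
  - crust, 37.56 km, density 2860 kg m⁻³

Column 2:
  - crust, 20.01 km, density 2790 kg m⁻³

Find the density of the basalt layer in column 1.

2840 kg m⁻³

Take the compensation level at the base of the deeper column (depth z_c below the surface of column 1) and equate Σ ρ_i t_i down to z_c; mantle fills any gap and the z_c terms cancel.
Column 1: 1.44×ρ + 37.56×2860 + (z_c − 39)×3250
Column 2: 1.857×0 + 20.01×2790 + (z_c − 1.857 − 20.01)×3250
The z_c×3250 term appears on both sides and cancels. Collect the known terms of each column as K = Σ(ρt)_known − 3250 × (depth of known layers): K_1 = 107421.6 − 3250×39 = −19328.4; K_2 = 55827.9 − 3250×(1.857 + 20.01) = −15239.85.
Balance: K_1 + 1.44×ρ = K_2, so ρ = (K_2 − K_1)/1.44 = 4088.55/1.44 = 2840 kg m⁻³.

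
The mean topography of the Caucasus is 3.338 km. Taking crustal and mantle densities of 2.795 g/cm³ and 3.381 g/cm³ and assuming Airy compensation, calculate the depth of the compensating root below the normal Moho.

15.9 km

Isostatic balance requires: the weight of the topography is balanced by the buoyancy of the root, ρ_c h = (ρ_m − ρ_c) r.
r = h · ρ_c / (ρ_m − ρ_c) = 3.338 km × 2.795 / (3.381 − 2.795) = 15.9 km.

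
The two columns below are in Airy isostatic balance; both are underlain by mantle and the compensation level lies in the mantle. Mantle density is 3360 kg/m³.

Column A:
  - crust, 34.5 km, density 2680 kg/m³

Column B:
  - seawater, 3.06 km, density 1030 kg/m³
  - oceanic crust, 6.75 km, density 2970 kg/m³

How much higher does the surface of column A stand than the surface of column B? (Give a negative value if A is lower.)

For any compensation level in the mantle, the mantle terms cancel and isostasy reduces to e = (Σt_A − Σt_B) − (Σ(ρt)_A − Σ(ρt)_B) / ρ_m.
Σt_A = 34.5 km; Σt_B = 9.81 km; Σ(ρt)_A = 92460; Σ(ρt)_B = 23199.3 (in km·kg/m³).
e = (34.5 − 9.81) − (92460 − 23199.3) / 3360 = 4.08 km.

4.08 km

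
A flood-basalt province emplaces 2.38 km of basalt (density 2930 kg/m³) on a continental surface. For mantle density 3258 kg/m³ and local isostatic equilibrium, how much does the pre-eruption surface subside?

2.14 km

Subaerial loading: s = t ρ_load / ρ_m.
s = 2.38 km × 2930/3258 = 2.14 km.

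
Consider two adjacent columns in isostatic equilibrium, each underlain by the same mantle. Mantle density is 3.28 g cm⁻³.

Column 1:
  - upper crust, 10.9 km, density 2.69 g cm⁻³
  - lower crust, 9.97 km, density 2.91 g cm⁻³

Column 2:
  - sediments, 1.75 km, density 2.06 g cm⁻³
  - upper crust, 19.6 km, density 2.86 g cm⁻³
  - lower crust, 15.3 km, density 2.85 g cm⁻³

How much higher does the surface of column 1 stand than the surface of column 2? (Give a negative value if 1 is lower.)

For any compensation level in the mantle, the mantle terms cancel and isostasy reduces to e = (Σt_1 − Σt_2) − (Σ(ρt)_1 − Σ(ρt)_2) / ρ_m.
Σt_1 = 20.87 km; Σt_2 = 36.65 km; Σ(ρt)_1 = 58.3337; Σ(ρt)_2 = 103.266 (in km·g cm⁻³).
e = (20.87 − 36.65) − (58.3337 − 103.266) / 3.28 = −2.08 km.

−2.08 km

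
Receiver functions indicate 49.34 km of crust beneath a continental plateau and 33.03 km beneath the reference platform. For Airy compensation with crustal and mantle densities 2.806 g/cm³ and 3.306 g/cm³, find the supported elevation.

2.47 km

Excess crust Δ = 49.34 km − 33.03 km = 16.31 km, split between elevation h and root r with h + r = Δ.
Airy balance ρ_c h = (ρ_m − ρ_c) r gives r = h ρ_c/(ρ_m − ρ_c), so h (1 + ρ_c/(ρ_m − ρ_c)) = Δ, i.e. h = Δ (ρ_m − ρ_c)/ρ_m.
h = 16.31 km × 0.5/3.306 = 2.47 km.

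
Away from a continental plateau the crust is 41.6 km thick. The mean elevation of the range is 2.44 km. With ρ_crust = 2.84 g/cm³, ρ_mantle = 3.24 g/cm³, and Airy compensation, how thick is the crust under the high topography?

Root depth r = h ρ_c / (ρ_m − ρ_c) = 2.44 km × 2.84 / 0.4 = 17.32 km.
Total thickness = T + h + r = 41.6 km + 2.44 km + 17.32 km = 61.4 km.

61.4 km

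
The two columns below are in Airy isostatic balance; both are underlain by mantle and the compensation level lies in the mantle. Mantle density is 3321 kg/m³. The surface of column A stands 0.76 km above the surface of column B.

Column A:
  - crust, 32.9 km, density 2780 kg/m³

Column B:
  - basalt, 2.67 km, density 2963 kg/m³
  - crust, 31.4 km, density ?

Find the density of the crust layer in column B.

Take the compensation level at the base of the deeper column (depth z_c below the surface of column A) and equate Σ ρ_i t_i down to z_c; mantle fills any gap and the z_c terms cancel.
Column A: 32.9×2780 + (z_c − 32.9)×3321
Column B: 0.76×0 + 2.67×2963 + 31.4×ρ + (z_c − 0.76 − 34.07)×3321
The z_c×3321 term appears on both sides and cancels. Collect the known terms of each column as K = Σ(ρt)_known − 3321 × (depth of known layers): K_A = 91462 − 3321×32.9 = −17798.9; K_B = 7911.21 − 3321×(0.76 + 34.07) = −107759.22.
Balance: K_A = K_B + 31.4×ρ, so ρ = (K_A − K_B)/31.4 = 89960.3/31.4 = 2860 kg/m³.

2860 kg/m³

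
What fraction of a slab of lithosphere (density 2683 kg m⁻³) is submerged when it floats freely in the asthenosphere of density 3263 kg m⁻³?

0.822

Submerged fraction = ρ_obj/ρ_fluid = 2683/3263 = 0.822.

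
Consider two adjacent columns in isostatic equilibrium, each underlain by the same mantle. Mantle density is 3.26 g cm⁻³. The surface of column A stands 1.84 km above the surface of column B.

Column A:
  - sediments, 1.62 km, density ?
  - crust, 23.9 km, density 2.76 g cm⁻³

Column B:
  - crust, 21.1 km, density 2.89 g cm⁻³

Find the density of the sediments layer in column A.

2.11 g cm⁻³

Take the compensation level at the base of the deeper column (depth z_c below the surface of column A) and equate Σ ρ_i t_i down to z_c; mantle fills any gap and the z_c terms cancel.
Column A: 1.62×ρ + 23.9×2.76 + (z_c − 25.52)×3.26
Column B: 1.84×0 + 21.1×2.89 + (z_c − 1.84 − 21.1)×3.26
The z_c×3.26 term appears on both sides and cancels. Collect the known terms of each column as K = Σ(ρt)_known − 3.26 × (depth of known layers): K_A = 65.964 − 3.26×25.52 = −17.2312; K_B = 60.979 − 3.26×(1.84 + 21.1) = −13.8054.
Balance: K_A + 1.62×ρ = K_B, so ρ = (K_B − K_A)/1.62 = 3.4258/1.62 = 2.11 g cm⁻³.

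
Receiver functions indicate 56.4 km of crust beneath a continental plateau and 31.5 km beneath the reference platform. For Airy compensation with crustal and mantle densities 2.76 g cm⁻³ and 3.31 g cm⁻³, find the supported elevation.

4.14 km

Excess crust Δ = 56.4 km − 31.5 km = 24.9 km, split between elevation h and root r with h + r = Δ.
Airy balance ρ_c h = (ρ_m − ρ_c) r gives r = h ρ_c/(ρ_m − ρ_c), so h (1 + ρ_c/(ρ_m − ρ_c)) = Δ, i.e. h = Δ (ρ_m − ρ_c)/ρ_m.
h = 24.9 km × 0.55/3.31 = 4.14 km.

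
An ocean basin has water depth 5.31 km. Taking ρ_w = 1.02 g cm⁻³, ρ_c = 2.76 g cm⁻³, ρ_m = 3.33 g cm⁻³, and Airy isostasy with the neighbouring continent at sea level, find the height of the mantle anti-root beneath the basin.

16.2 km

Isostatic balance requires: replacing crust with seawater at the top is compensated by replacing crust with mantle at the base: d (ρ_c − ρ_w) = a (ρ_m − ρ_c).
a = d (ρ_c − ρ_w)/(ρ_m − ρ_c) = 5.31 km × 1.74/0.57 = 16.2 km.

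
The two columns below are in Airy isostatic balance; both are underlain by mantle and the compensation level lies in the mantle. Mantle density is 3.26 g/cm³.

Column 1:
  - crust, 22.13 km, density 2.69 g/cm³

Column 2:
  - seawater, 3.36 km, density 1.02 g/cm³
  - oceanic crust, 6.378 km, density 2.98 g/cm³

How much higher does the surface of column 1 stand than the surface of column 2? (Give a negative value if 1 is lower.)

1.01 km

For any compensation level in the mantle, the mantle terms cancel and isostasy reduces to e = (Σt_1 − Σt_2) − (Σ(ρt)_1 − Σ(ρt)_2) / ρ_m.
Σt_1 = 22.13 km; Σt_2 = 9.738 km; Σ(ρt)_1 = 59.5297; Σ(ρt)_2 = 22.43364 (in km·g/cm³).
e = (22.13 − 9.738) − (59.5297 − 22.43364) / 3.26 = 1.01 km.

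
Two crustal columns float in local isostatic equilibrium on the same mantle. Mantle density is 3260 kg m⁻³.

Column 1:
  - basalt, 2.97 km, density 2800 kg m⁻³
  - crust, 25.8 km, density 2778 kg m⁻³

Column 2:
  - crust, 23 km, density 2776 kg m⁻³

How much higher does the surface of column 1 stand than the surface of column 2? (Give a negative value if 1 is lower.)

For any compensation level in the mantle, the mantle terms cancel and isostasy reduces to e = (Σt_1 − Σt_2) − (Σ(ρt)_1 − Σ(ρt)_2) / ρ_m.
Σt_1 = 28.77 km; Σt_2 = 23 km; Σ(ρt)_1 = 79988.4; Σ(ρt)_2 = 63848 (in km·kg m⁻³).
e = (28.77 − 23) − (79988.4 − 63848) / 3260 = 0.819 km.

0.819 km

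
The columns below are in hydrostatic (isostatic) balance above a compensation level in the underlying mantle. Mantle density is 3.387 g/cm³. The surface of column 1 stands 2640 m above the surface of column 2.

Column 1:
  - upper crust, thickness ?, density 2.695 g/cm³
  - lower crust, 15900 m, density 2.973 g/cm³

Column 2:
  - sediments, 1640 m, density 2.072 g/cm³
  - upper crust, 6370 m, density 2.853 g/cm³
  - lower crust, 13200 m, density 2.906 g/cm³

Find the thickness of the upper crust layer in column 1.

20600 m

Take the compensation level at the base of the deeper column (depth z_c below the surface of column 1) and equate Σ ρ_i t_i down to z_c; mantle fills any gap and the z_c terms cancel.
Column 1: x×2.695 + 15900×2.973 + (z_c − 15900 − x)×3.387
Column 2: 2640×0 + 1640×2.072 + 6370×2.853 + 13200×2.906 + (z_c − 2640 − 21210)×3.387
The z_c×3.387 term appears on both sides and cancels. Collect the known terms of each column as K = Σ(ρt)_known − 3.387 × (depth of known layers): K_1 = 47270.7 − 3.387×15900 = −6582.6; K_2 = 59930.89 − 3.387×(2640 + 21210) = −20849.06.
Balance: K_1 − x×(3.387 − 2.695) = K_2, so x = (K_1 − K_2)/(3.387 − 2.695) = 14266.5/0.692 = 20600 m.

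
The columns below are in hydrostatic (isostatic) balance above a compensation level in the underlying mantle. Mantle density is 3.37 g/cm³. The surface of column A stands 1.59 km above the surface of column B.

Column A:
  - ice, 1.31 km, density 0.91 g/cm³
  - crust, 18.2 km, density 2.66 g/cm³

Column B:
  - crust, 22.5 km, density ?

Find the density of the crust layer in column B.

Take the compensation level at the base of the deeper column (depth z_c below the surface of column A) and equate Σ ρ_i t_i down to z_c; mantle fills any gap and the z_c terms cancel.
Column A: 1.31×0.91 + 18.2×2.66 + (z_c − 19.51)×3.37
Column B: 1.59×0 + 22.5×ρ + (z_c − 1.59 − 22.5)×3.37
The z_c×3.37 term appears on both sides and cancels. Collect the known terms of each column as K = Σ(ρt)_known − 3.37 × (depth of known layers): K_A = 49.6041 − 3.37×19.51 = −16.1446; K_B = 0 − 3.37×(1.59 + 22.5) = −81.1833.
Balance: K_A = K_B + 22.5×ρ, so ρ = (K_A − K_B)/22.5 = 65.0387/22.5 = 2.89 g/cm³.

2.89 g/cm³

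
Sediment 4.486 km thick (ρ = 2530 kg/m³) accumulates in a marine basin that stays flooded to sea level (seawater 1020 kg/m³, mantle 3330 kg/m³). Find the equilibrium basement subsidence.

Submarine loading: the sediment displaces seawater, and the subsidence is in turn flooded, so s (ρ_m − ρ_w) = t (ρ_sed − ρ_w).
s = 4.486 km × (2530 − 1020) / (3330 − 1020) = 2.93 km.

2.93 km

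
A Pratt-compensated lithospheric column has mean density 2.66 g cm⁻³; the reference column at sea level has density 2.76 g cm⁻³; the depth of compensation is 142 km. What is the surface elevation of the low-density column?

ρ_ref D = ρ (D + h) → h = D (ρ_ref − ρ)/ρ.
h = 142 km × (2.76 − 2.66)/2.66 = 5.34 km.

5.34 km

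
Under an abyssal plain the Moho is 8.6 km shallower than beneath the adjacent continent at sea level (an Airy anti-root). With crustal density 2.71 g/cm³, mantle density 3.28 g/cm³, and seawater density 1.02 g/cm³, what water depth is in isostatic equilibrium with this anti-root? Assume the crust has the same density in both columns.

Replacing a thickness d of crust by seawater at the top must be balanced by replacing crust with mantle at the base: d (ρ_c − ρ_w) = a (ρ_m − ρ_c).
d = a (ρ_m − ρ_c)/(ρ_c − ρ_w) = 8.6 km × 0.57/1.69 = 2.9 km.

2.9 km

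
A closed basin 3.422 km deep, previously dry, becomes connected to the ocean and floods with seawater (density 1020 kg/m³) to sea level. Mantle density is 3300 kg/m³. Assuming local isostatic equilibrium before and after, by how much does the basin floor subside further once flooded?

After flooding the water column is d + s deep. Its weight must equal the weight of mantle displaced by the extra subsidence s: (d + s) ρ_w = s ρ_m.
s = d ρ_w / (ρ_m − ρ_w) = 3.422 km × 1020/(3300 − 1020) = 1.53 km.

1.53 km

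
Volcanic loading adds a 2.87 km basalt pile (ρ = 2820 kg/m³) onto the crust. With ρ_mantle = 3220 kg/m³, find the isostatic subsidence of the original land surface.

2.51 km

Subaerial loading: s = t ρ_load / ρ_m.
s = 2.87 km × 2820/3220 = 2.51 km.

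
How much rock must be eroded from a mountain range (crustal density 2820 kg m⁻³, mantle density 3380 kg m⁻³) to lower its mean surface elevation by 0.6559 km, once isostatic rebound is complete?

3.96 km

Net drop Δ = e − u = e − e ρ_c/ρ_m = e (ρ_m − ρ_c)/ρ_m.
e = Δ ρ_m/(ρ_m − ρ_c) = 0.6559 km × 3380/560 = 3.96 km.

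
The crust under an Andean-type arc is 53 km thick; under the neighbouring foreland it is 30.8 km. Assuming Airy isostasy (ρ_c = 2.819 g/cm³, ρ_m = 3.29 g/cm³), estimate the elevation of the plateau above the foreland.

Excess crust Δ = 53 km − 30.8 km = 22.2 km, split between elevation h and root r with h + r = Δ.
Airy balance ρ_c h = (ρ_m − ρ_c) r gives r = h ρ_c/(ρ_m − ρ_c), so h (1 + ρ_c/(ρ_m − ρ_c)) = Δ, i.e. h = Δ (ρ_m − ρ_c)/ρ_m.
h = 22.2 km × 0.471/3.29 = 3.18 km.

3.18 km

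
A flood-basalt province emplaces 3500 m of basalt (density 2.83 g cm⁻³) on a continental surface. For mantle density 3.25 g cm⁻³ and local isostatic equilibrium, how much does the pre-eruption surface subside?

Subaerial loading: s = t ρ_load / ρ_m.
s = 3500 m × 2.83/3.25 = 3050 m.

3050 m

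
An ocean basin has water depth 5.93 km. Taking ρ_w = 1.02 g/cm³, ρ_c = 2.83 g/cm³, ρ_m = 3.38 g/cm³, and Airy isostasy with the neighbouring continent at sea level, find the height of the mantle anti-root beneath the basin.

In Airy isostatic equilibrium: replacing crust with seawater at the top is compensated by replacing crust with mantle at the base: d (ρ_c − ρ_w) = a (ρ_m − ρ_c).
a = d (ρ_c − ρ_w)/(ρ_m − ρ_c) = 5.93 km × 1.81/0.55 = 19.5 km.

19.5 km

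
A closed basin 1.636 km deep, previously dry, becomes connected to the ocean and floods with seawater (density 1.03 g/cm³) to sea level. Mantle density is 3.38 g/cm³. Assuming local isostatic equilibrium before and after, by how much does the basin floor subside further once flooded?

After flooding the water column is d + s deep. Its weight must equal the weight of mantle displaced by the extra subsidence s: (d + s) ρ_w = s ρ_m.
s = d ρ_w / (ρ_m − ρ_w) = 1.636 km × 1.03/(3.38 − 1.03) = 0.717 km.

0.717 km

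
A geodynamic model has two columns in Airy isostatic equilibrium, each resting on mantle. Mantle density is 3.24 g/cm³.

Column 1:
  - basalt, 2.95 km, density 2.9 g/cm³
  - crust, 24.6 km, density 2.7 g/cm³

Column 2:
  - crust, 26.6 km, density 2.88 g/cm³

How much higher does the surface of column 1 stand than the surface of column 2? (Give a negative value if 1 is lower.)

1.45 km

For any compensation level in the mantle, the mantle terms cancel and isostasy reduces to e = (Σt_1 − Σt_2) − (Σ(ρt)_1 − Σ(ρt)_2) / ρ_m.
Σt_1 = 27.55 km; Σt_2 = 26.6 km; Σ(ρt)_1 = 74.975; Σ(ρt)_2 = 76.608 (in km·g/cm³).
e = (27.55 − 26.6) − (74.975 − 76.608) / 3.24 = 1.45 km.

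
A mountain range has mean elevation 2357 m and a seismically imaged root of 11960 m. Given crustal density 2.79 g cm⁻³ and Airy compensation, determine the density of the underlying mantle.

3.34 g cm⁻³

Airy balance: ρ_c h = (ρ_m − ρ_c) r → ρ_m = ρ_c (1 + h/r).
ρ_m = 2.79 × (1 + 2357 m/11960 m) = 3.34 g cm⁻³.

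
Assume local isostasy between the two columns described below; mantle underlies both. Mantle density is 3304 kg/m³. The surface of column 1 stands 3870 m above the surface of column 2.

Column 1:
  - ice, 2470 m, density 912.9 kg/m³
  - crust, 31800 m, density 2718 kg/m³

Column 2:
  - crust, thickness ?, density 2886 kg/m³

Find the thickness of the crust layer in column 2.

28100 m

Take the compensation level at the base of the deeper column (depth z_c below the surface of column 1) and equate Σ ρ_i t_i down to z_c; mantle fills any gap and the z_c terms cancel.
Column 1: 2470×912.9 + 31800×2718 + (z_c − 34270)×3304
Column 2: 3870×0 + x×2886 + (z_c − 3870 − 0 − x)×3304
The z_c×3304 term appears on both sides and cancels. Collect the known terms of each column as K = Σ(ρt)_known − 3304 × (depth of known layers): K_1 = 88687263 − 3304×34270 = −24540817; K_2 = 0 − 3304×(3870 + 0) = −12786480.
Balance: K_1 = K_2 − x×(3304 − 2886), so x = (K_2 − K_1)/(3304 − 2886) = 11754300/418 = 28100 m.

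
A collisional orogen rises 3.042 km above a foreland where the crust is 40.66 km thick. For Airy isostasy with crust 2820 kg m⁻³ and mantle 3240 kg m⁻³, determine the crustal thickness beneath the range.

64.1 km

Root depth r = h ρ_c / (ρ_m − ρ_c) = 3.042 km × 2820 / 420 = 20.42 km.
Total thickness = T + h + r = 40.66 km + 3.042 km + 20.42 km = 64.1 km.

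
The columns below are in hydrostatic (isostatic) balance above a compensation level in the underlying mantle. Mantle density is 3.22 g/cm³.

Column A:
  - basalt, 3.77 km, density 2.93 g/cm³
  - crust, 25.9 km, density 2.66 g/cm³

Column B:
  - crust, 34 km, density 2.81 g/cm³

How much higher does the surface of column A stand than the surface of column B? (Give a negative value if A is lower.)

For any compensation level in the mantle, the mantle terms cancel and isostasy reduces to e = (Σt_A − Σt_B) − (Σ(ρt)_A − Σ(ρt)_B) / ρ_m.
Σt_A = 29.67 km; Σt_B = 34 km; Σ(ρt)_A = 79.9401; Σ(ρt)_B = 95.54 (in km·g/cm³).
e = (29.67 − 34) − (79.9401 − 95.54) / 3.22 = 0.515 km.

0.515 km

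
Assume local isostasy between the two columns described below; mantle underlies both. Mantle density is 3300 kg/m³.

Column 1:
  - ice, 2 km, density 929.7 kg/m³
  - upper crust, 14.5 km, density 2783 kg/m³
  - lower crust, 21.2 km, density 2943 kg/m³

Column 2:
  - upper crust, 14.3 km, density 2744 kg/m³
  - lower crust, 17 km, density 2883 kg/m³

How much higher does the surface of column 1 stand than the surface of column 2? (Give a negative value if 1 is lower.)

1.44 km

For any compensation level in the mantle, the mantle terms cancel and isostasy reduces to e = (Σt_1 − Σt_2) − (Σ(ρt)_1 − Σ(ρt)_2) / ρ_m.
Σt_1 = 37.7 km; Σt_2 = 31.3 km; Σ(ρt)_1 = 104604.5; Σ(ρt)_2 = 88250.2 (in km·kg/m³).
e = (37.7 − 31.3) − (104604.5 − 88250.2) / 3300 = 1.44 km.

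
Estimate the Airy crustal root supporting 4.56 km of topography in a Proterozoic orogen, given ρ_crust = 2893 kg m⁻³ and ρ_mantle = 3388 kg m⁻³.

By Archimedes' principle applied to the lithosphere: the weight of the topography is balanced by the buoyancy of the root, ρ_c h = (ρ_m − ρ_c) r.
r = h · ρ_c / (ρ_m − ρ_c) = 4.56 km × 2893 / (3388 − 2893) = 26.7 km.

26.7 km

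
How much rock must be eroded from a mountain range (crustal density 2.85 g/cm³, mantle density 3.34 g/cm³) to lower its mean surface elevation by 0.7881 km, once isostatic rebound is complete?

5.37 km

Net drop Δ = e − u = e − e ρ_c/ρ_m = e (ρ_m − ρ_c)/ρ_m.
e = Δ ρ_m/(ρ_m − ρ_c) = 0.7881 km × 3.34/0.49 = 5.37 km.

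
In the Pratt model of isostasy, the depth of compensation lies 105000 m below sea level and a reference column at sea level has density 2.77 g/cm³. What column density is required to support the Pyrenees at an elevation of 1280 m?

Pratt balance: ρ_ref D = ρ (D + h).
ρ = ρ_ref D/(D + h) = 2.77 × 105000 m/(105000 m + 1280 m) = 2.74 g/cm³.

2.74 g/cm³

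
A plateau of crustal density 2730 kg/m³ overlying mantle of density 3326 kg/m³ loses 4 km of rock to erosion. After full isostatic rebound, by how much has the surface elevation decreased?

Rebound u = e ρ_c/ρ_m = 4 km × 2730/3326 = 3.283 km.
Net surface drop = e − u = 4 km − 3.283 km = e (ρ_m − ρ_c)/ρ_m = 0.717 km.

0.717 km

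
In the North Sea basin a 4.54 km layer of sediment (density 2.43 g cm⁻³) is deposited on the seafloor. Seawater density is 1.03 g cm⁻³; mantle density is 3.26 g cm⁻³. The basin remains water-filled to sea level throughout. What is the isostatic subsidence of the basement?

Submarine loading: the sediment displaces seawater, and the subsidence is in turn flooded, so s (ρ_m − ρ_w) = t (ρ_sed − ρ_w).
s = 4.54 km × (2.43 − 1.03) / (3.26 − 1.03) = 2.85 km.

2.85 km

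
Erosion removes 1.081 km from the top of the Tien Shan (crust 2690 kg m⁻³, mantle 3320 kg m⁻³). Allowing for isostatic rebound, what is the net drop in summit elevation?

0.205 km

Rebound u = e ρ_c/ρ_m = 1.081 km × 2690/3320 = 0.8759 km.
Net surface drop = e − u = 1.081 km − 0.8759 km = e (ρ_m − ρ_c)/ρ_m = 0.205 km.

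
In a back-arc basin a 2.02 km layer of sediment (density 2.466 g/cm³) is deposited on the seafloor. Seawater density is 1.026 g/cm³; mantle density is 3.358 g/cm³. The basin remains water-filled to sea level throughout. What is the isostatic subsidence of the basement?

1.25 km

Submarine loading: the sediment displaces seawater, and the subsidence is in turn flooded, so s (ρ_m − ρ_w) = t (ρ_sed − ρ_w).
s = 2.02 km × (2.466 − 1.026) / (3.358 − 1.026) = 1.25 km.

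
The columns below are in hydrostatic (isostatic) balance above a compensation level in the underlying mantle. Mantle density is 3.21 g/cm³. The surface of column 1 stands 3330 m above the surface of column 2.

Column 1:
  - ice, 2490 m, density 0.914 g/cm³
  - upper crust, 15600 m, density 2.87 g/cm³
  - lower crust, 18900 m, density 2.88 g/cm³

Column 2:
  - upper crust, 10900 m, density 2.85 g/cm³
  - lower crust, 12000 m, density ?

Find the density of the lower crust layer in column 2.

Take the compensation level at the base of the deeper column (depth z_c below the surface of column 1) and equate Σ ρ_i t_i down to z_c; mantle fills any gap and the z_c terms cancel.
Column 1: 2490×0.914 + 15600×2.87 + 18900×2.88 + (z_c − 36990)×3.21
Column 2: 3330×0 + 10900×2.85 + 12000×ρ + (z_c − 3330 − 22900)×3.21
The z_c×3.21 term appears on both sides and cancels. Collect the known terms of each column as K = Σ(ρt)_known − 3.21 × (depth of known layers): K_1 = 101479.86 − 3.21×36990 = −17258.04; K_2 = 31065 − 3.21×(3330 + 22900) = −53133.3.
Balance: K_1 = K_2 + 12000×ρ, so ρ = (K_1 − K_2)/12000 = 35875.3/12000 = 2.99 g/cm³.

2.99 g/cm³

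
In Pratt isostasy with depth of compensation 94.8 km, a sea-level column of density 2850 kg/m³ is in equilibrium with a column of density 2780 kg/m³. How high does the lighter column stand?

ρ_ref D = ρ (D + h) → h = D (ρ_ref − ρ)/ρ.
h = 94.8 km × (2850 − 2780)/2780 = 2.39 km.

2.39 km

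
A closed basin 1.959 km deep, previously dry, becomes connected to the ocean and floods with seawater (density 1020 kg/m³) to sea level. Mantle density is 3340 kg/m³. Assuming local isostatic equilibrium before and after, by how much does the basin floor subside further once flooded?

0.861 km

After flooding the water column is d + s deep. Its weight must equal the weight of mantle displaced by the extra subsidence s: (d + s) ρ_w = s ρ_m.
s = d ρ_w / (ρ_m − ρ_w) = 1.959 km × 1020/(3340 − 1020) = 0.861 km.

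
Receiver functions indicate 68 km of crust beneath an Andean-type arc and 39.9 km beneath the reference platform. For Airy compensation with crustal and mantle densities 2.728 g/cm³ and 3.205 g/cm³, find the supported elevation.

4.18 km

Excess crust Δ = 68 km − 39.9 km = 28.1 km, split between elevation h and root r with h + r = Δ.
Airy balance ρ_c h = (ρ_m − ρ_c) r gives r = h ρ_c/(ρ_m − ρ_c), so h (1 + ρ_c/(ρ_m − ρ_c)) = Δ, i.e. h = Δ (ρ_m − ρ_c)/ρ_m.
h = 28.1 km × 0.477/3.205 = 4.18 km.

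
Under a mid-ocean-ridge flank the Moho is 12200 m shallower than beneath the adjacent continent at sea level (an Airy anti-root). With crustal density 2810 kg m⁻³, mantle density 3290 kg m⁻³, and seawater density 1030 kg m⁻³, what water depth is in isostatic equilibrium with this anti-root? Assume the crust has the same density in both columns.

Replacing a thickness d of crust by seawater at the top must be balanced by replacing crust with mantle at the base: d (ρ_c − ρ_w) = a (ρ_m − ρ_c).
d = a (ρ_m − ρ_c)/(ρ_c − ρ_w) = 12200 m × 480/1780 = 3290 m.

3290 m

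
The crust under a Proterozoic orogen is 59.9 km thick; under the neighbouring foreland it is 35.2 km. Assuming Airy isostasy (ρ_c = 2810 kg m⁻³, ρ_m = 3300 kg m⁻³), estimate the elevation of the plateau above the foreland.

3.67 km

Excess crust Δ = 59.9 km − 35.2 km = 24.7 km, split between elevation h and root r with h + r = Δ.
Airy balance ρ_c h = (ρ_m − ρ_c) r gives r = h ρ_c/(ρ_m − ρ_c), so h (1 + ρ_c/(ρ_m − ρ_c)) = Δ, i.e. h = Δ (ρ_m − ρ_c)/ρ_m.
h = 24.7 km × 490/3300 = 3.67 km.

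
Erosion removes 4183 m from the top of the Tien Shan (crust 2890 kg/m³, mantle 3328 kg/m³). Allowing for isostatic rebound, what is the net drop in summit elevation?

Rebound u = e ρ_c/ρ_m = 4183 m × 2890/3328 = 3632 m.
Net surface drop = e − u = 4183 m − 3632 m = e (ρ_m − ρ_c)/ρ_m = 551 m.

551 m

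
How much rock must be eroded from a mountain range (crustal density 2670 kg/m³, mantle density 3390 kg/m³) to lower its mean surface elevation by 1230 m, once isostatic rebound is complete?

5790 m

Net drop Δ = e − u = e − e ρ_c/ρ_m = e (ρ_m − ρ_c)/ρ_m.
e = Δ ρ_m/(ρ_m − ρ_c) = 1230 m × 3390/720 = 5790 m.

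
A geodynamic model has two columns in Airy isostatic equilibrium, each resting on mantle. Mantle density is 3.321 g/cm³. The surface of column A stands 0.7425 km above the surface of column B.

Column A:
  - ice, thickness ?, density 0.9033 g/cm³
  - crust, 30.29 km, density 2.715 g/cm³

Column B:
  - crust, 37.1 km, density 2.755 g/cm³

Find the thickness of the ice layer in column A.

Take the compensation level at the base of the deeper column (depth z_c below the surface of column A) and equate Σ ρ_i t_i down to z_c; mantle fills any gap and the z_c terms cancel.
Column A: x×0.9033 + 30.29×2.715 + (z_c − 30.29 − x)×3.321
Column B: 0.7425×0 + 37.1×2.755 + (z_c − 0.7425 − 37.1)×3.321
The z_c×3.321 term appears on both sides and cancels. Collect the known terms of each column as K = Σ(ρt)_known − 3.321 × (depth of known layers): K_A = 82.23735 − 3.321×30.29 = −18.35574; K_B = 102.2105 − 3.321×(0.7425 + 37.1) = −23.4644425.
Balance: K_A − x×(3.321 − 0.9033) = K_B, so x = (K_A − K_B)/(3.321 − 0.9033) = 5.1087/2.4177 = 2.11 km.

2.11 km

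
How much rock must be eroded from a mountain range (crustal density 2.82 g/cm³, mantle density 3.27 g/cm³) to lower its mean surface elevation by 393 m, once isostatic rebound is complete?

Net drop Δ = e − u = e − e ρ_c/ρ_m = e (ρ_m − ρ_c)/ρ_m.
e = Δ ρ_m/(ρ_m − ρ_c) = 393 m × 3.27/0.45 = 2860 m.

2860 m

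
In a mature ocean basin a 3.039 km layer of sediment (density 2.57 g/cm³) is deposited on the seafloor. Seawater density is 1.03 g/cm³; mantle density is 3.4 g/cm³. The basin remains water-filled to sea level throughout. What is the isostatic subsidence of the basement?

Submarine loading: the sediment displaces seawater, and the subsidence is in turn flooded, so s (ρ_m − ρ_w) = t (ρ_sed − ρ_w).
s = 3.039 km × (2.57 − 1.03) / (3.4 − 1.03) = 1.97 km.

1.97 km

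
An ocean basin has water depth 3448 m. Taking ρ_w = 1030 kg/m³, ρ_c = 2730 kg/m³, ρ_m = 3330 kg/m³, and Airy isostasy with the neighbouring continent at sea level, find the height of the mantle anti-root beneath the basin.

For local isostatic compensation: replacing crust with seawater at the top is compensated by replacing crust with mantle at the base: d (ρ_c − ρ_w) = a (ρ_m − ρ_c).
a = d (ρ_c − ρ_w)/(ρ_m − ρ_c) = 3448 m × 1700/600 = 9770 m.

9770 m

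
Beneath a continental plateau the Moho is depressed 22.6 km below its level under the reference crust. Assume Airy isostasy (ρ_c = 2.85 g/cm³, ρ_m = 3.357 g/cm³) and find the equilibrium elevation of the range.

4.02 km

Isostatic balance requires: ρ_c h = (ρ_m − ρ_c) r.
h = r (ρ_m − ρ_c) / ρ_c = 22.6 km × (3.357 − 2.85) / 2.85 = 4.02 km.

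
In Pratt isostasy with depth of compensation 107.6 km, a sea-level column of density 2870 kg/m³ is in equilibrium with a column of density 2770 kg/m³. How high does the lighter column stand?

3.88 km

ρ_ref D = ρ (D + h) → h = D (ρ_ref − ρ)/ρ.
h = 107.6 km × (2870 − 2770)/2770 = 3.88 km.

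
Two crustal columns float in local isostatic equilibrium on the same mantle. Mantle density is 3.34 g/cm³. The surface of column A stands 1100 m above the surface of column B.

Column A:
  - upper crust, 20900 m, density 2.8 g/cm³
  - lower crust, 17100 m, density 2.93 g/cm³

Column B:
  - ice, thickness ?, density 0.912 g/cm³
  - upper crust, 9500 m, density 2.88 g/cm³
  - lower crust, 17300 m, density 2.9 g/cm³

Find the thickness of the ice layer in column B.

Take the compensation level at the base of the deeper column (depth z_c below the surface of column A) and equate Σ ρ_i t_i down to z_c; mantle fills any gap and the z_c terms cancel.
Column A: 20900×2.8 + 17100×2.93 + (z_c − 38000)×3.34
Column B: 1100×0 + x×0.912 + 9500×2.88 + 17300×2.9 + (z_c − 1100 − 26800 − x)×3.34
The z_c×3.34 term appears on both sides and cancels. Collect the known terms of each column as K = Σ(ρt)_known − 3.34 × (depth of known layers): K_A = 108623 − 3.34×38000 = −18297; K_B = 77530 − 3.34×(1100 + 26800) = −15656.
Balance: K_A = K_B − x×(3.34 − 0.912), so x = (K_B − K_A)/(3.34 − 0.912) = 2641/2.428 = 1090 m.

1090 m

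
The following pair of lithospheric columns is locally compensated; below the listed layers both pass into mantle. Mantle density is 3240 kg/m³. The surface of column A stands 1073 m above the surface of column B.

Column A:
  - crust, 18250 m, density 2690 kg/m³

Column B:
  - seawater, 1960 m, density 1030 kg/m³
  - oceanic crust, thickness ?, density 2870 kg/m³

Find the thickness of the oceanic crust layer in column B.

Take the compensation level at the base of the deeper column (depth z_c below the surface of column A) and equate Σ ρ_i t_i down to z_c; mantle fills any gap and the z_c terms cancel.
Column A: 18250×2690 + (z_c − 18250)×3240
Column B: 1073×0 + 1960×1030 + x×2870 + (z_c − 1073 − 1960 − x)×3240
The z_c×3240 term appears on both sides and cancels. Collect the known terms of each column as K = Σ(ρt)_known − 3240 × (depth of known layers): K_A = 49092500 − 3240×18250 = −10037500; K_B = 2018800 − 3240×(1073 + 1960) = −7808120.
Balance: K_A = K_B − x×(3240 − 2870), so x = (K_B − K_A)/(3240 − 2870) = 2229380/370 = 6030 m.

6030 m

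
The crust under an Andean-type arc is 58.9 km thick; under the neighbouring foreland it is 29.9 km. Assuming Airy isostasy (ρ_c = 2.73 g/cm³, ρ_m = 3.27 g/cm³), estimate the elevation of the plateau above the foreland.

Excess crust Δ = 58.9 km − 29.9 km = 29 km, split between elevation h and root r with h + r = Δ.
Airy balance ρ_c h = (ρ_m − ρ_c) r gives r = h ρ_c/(ρ_m − ρ_c), so h (1 + ρ_c/(ρ_m − ρ_c)) = Δ, i.e. h = Δ (ρ_m − ρ_c)/ρ_m.
h = 29 km × 0.54/3.27 = 4.79 km.

4.79 km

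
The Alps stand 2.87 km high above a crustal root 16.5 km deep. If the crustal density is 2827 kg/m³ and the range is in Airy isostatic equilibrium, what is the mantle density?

3320 kg/m³

Airy balance: ρ_c h = (ρ_m − ρ_c) r → ρ_m = ρ_c (1 + h/r).
ρ_m = 2827 × (1 + 2.87 km/16.5 km) = 3320 kg/m³.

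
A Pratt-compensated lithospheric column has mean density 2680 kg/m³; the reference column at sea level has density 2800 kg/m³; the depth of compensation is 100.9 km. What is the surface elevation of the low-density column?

ρ_ref D = ρ (D + h) → h = D (ρ_ref − ρ)/ρ.
h = 100.9 km × (2800 − 2680)/2680 = 4.52 km.

4.52 km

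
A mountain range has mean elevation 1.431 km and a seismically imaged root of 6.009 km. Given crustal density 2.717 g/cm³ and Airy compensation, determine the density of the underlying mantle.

3.36 g/cm³

Airy balance: ρ_c h = (ρ_m − ρ_c) r → ρ_m = ρ_c (1 + h/r).
ρ_m = 2.717 × (1 + 1.431 km/6.009 km) = 3.36 g/cm³.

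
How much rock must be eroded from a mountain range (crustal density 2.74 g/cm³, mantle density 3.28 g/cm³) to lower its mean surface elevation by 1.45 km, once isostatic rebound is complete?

8.81 km

Net drop Δ = e − u = e − e ρ_c/ρ_m = e (ρ_m − ρ_c)/ρ_m.
e = Δ ρ_m/(ρ_m − ρ_c) = 1.45 km × 3.28/0.54 = 8.81 km.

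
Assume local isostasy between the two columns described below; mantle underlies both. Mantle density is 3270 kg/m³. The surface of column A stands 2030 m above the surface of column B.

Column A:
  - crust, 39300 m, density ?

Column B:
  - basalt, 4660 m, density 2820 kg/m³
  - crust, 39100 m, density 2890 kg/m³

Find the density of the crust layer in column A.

2670 kg/m³

Take the compensation level at the base of the deeper column (depth z_c below the surface of column A) and equate Σ ρ_i t_i down to z_c; mantle fills any gap and the z_c terms cancel.
Column A: 39300×ρ + (z_c − 39300)×3270
Column B: 2030×0 + 4660×2820 + 39100×2890 + (z_c − 2030 − 43760)×3270
The z_c×3270 term appears on both sides and cancels. Collect the known terms of each column as K = Σ(ρt)_known − 3270 × (depth of known layers): K_A = 0 − 3270×39300 = −128511000; K_B = 126140200 − 3270×(2030 + 43760) = −23593100.
Balance: K_A + 39300×ρ = K_B, so ρ = (K_B − K_A)/39300 = 104918000/39300 = 2670 kg/m³.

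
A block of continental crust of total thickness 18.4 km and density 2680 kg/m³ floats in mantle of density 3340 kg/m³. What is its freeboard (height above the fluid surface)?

Floating equilibrium: submerged depth d = t ρ_obj/ρ_fluid = 18.4 km × 2680/3340 = 14.76 km.
Freeboard = t − d = 18.4 km − 14.76 km = 3.64 km.

3.64 km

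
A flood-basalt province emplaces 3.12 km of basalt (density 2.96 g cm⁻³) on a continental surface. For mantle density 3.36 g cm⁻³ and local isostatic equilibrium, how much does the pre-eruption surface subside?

2.75 km

Subaerial loading: s = t ρ_load / ρ_m.
s = 3.12 km × 2.96/3.36 = 2.75 km.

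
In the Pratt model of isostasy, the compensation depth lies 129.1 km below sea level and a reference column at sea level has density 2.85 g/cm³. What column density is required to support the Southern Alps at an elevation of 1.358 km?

2.82 g/cm³

Pratt balance: ρ_ref D = ρ (D + h).
ρ = ρ_ref D/(D + h) = 2.85 × 129.1 km/(129.1 km + 1.358 km) = 2.82 g/cm³.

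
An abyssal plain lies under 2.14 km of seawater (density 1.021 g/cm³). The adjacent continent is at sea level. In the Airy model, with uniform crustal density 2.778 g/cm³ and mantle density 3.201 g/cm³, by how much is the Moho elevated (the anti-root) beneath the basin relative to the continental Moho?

Equating mass per unit area of the two columns: replacing crust with seawater at the top is compensated by replacing crust with mantle at the base: d (ρ_c − ρ_w) = a (ρ_m − ρ_c).
a = d (ρ_c − ρ_w)/(ρ_m − ρ_c) = 2.14 km × 1.757/0.423 = 8.89 km.

8.89 km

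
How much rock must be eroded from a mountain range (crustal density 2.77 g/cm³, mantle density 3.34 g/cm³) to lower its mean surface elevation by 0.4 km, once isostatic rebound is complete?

Net drop Δ = e − u = e − e ρ_c/ρ_m = e (ρ_m − ρ_c)/ρ_m.
e = Δ ρ_m/(ρ_m − ρ_c) = 0.4 km × 3.34/0.57 = 2.34 km.

2.34 km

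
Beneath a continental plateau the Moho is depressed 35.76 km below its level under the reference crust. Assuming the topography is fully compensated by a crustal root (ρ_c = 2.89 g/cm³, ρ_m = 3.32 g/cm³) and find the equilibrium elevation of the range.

Equating mass per unit area of the two columns: ρ_c h = (ρ_m − ρ_c) r.
h = r (ρ_m − ρ_c) / ρ_c = 35.76 km × (3.32 − 2.89) / 2.89 = 5.32 km.

5.32 km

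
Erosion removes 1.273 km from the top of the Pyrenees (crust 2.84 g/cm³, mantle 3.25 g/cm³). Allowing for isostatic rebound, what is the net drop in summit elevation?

Rebound u = e ρ_c/ρ_m = 1.273 km × 2.84/3.25 = 1.112 km.
Net surface drop = e − u = 1.273 km − 1.112 km = e (ρ_m − ρ_c)/ρ_m = 0.161 km.

0.161 km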